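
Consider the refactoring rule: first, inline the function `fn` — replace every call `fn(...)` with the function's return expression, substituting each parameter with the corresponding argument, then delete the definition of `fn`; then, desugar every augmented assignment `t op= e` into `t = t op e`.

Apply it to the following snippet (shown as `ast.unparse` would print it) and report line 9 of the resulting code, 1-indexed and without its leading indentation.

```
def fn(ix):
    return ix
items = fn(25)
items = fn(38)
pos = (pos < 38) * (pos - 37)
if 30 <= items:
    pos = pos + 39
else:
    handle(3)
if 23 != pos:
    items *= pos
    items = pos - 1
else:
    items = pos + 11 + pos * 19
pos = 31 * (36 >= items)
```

Transformed code:
items = 25
items = 38
pos = (pos < 38) * (pos - 37)
if 30 <= items:
    pos = pos + 39
else:
    handle(3)
if 23 != pos:
    items = items * pos
    items = pos - 1
else:
    items = pos + 11 + pos * 19
pos = 31 * (36 >= items)

items = items * pos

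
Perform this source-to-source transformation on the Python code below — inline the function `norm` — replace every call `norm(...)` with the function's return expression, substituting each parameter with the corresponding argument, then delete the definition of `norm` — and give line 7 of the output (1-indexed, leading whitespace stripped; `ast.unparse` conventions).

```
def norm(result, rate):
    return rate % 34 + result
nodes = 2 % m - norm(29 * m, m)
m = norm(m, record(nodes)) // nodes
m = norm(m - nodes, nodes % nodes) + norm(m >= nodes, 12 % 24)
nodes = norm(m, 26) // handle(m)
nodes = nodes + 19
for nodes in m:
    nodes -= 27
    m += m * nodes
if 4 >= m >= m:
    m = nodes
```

Transformed code:
nodes = 2 % m - (m % 34 + 29 * m)
m = (record(nodes) % 34 + m) // nodes
m = nodes % nodes % 34 + (m - nodes) + (12 % 24 % 34 + (m >= nodes))
nodes = (26 % 34 + m) // handle(m)
nodes = nodes + 19
for nodes in m:
    nodes -= 27
    m += m * nodes
if 4 >= m >= m:
    m = nodes

nodes -= 27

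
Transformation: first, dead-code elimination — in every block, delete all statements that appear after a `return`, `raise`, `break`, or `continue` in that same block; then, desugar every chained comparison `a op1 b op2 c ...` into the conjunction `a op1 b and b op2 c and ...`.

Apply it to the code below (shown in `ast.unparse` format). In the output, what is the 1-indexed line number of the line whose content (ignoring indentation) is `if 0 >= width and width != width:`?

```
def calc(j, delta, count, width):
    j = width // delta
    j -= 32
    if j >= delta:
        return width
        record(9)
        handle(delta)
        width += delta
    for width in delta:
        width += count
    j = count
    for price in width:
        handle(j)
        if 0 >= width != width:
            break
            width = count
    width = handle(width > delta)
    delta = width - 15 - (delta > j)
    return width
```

11

Transformed code:
def calc(j, delta, count, width):
    j = width // delta
    j -= 32
    if j >= delta:
        return width
    for width in delta:
        width += count
    j = count
    for price in width:
        handle(j)
        if 0 >= width and width != width:
            break
    width = handle(width > delta)
    delta = width - 15 - (delta > j)
    return width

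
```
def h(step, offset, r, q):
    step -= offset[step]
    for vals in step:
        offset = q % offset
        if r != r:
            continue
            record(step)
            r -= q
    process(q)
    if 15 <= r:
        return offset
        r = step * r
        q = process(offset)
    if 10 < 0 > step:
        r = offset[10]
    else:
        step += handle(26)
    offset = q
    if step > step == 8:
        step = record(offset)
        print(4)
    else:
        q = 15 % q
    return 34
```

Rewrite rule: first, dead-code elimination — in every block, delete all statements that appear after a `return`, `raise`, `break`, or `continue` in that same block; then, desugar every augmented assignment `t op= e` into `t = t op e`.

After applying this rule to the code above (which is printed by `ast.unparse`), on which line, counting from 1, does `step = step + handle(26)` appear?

Transformed code:
def h(step, offset, r, q):
    step = step - offset[step]
    for vals in step:
        offset = q % offset
        if r != r:
            continue
    process(q)
    if 15 <= r:
        return offset
    if 10 < 0 > step:
        r = offset[10]
    else:
        step = step + handle(26)
    offset = q
    if step > step == 8:
        step = record(offset)
        print(4)
    else:
        q = 15 % q
    return 34

13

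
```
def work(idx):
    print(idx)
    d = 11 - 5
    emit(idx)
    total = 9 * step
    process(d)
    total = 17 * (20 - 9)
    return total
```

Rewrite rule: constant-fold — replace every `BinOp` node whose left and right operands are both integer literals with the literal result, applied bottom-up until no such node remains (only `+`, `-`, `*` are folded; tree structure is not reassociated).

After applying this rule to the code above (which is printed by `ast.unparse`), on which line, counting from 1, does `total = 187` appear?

Transformed code:
def work(idx):
    print(idx)
    d = 6
    emit(idx)
    total = 9 * step
    process(d)
    total = 187
    return total

7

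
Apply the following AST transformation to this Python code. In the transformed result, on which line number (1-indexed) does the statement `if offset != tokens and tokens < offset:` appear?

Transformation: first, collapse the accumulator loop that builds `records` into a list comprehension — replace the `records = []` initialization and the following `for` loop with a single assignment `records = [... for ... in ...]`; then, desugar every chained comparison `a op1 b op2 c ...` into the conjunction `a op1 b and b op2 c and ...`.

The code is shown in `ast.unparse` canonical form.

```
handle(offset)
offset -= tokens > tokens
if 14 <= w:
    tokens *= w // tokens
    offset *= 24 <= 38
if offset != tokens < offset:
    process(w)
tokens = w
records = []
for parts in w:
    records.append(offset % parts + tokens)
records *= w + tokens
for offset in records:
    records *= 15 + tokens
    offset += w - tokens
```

Transformed code:
handle(offset)
offset -= tokens > tokens
if 14 <= w:
    tokens *= w // tokens
    offset *= 24 <= 38
if offset != tokens and tokens < offset:
    process(w)
tokens = w
records = [offset % parts + tokens for parts in w]
records *= w + tokens
for offset in records:
    records *= 15 + tokens
    offset += w - tokens

6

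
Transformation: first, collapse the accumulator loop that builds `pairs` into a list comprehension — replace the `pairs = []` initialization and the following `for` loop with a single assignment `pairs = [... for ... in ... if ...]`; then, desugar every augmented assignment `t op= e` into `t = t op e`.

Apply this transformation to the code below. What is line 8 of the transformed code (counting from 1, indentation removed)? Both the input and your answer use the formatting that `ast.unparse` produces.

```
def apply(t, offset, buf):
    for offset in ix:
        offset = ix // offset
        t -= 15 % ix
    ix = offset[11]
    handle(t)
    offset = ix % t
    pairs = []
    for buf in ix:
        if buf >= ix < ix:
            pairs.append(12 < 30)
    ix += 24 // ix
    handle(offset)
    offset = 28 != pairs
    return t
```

pairs = [12 < 30 for buf in ix if buf >= ix < ix]

Transformed code:
def apply(t, offset, buf):
    for offset in ix:
        offset = ix // offset
        t = t - 15 % ix
    ix = offset[11]
    handle(t)
    offset = ix % t
    pairs = [12 < 30 for buf in ix if buf >= ix < ix]
    ix = ix + 24 // ix
    handle(offset)
    offset = 28 != pairs
    return t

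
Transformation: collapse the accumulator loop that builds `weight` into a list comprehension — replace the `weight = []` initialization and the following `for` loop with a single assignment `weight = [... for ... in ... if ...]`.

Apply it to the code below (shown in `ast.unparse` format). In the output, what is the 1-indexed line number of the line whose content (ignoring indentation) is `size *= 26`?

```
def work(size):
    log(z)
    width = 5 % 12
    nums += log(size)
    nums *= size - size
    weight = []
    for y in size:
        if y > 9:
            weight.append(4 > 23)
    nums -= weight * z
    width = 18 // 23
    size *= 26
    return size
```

9

Transformed code:
def work(size):
    log(z)
    width = 5 % 12
    nums += log(size)
    nums *= size - size
    weight = [4 > 23 for y in size if y > 9]
    nums -= weight * z
    width = 18 // 23
    size *= 26
    return size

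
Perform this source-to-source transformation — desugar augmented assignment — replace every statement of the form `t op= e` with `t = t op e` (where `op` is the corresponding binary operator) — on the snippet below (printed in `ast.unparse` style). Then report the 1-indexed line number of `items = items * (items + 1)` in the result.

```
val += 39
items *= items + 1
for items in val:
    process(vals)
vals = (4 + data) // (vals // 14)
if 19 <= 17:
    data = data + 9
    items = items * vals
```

Transformed code:
val = val + 39
items = items * (items + 1)
for items in val:
    process(vals)
vals = (4 + data) // (vals // 14)
if 19 <= 17:
    data = data + 9
    items = items * vals

2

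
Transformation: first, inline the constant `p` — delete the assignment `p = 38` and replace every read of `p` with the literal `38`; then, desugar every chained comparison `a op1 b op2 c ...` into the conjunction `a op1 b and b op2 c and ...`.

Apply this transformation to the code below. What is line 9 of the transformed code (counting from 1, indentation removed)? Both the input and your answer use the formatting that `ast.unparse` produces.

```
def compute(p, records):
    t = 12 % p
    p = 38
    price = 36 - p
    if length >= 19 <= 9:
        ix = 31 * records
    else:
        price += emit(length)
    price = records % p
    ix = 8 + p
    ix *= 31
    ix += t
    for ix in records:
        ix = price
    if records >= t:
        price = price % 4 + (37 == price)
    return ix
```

Transformed code:
def compute(p, records):
    t = 12 % 38
    price = 36 - 38
    if length >= 19 and 19 <= 9:
        ix = 31 * records
    else:
        price += emit(length)
    price = records % 38
    ix = 8 + 38
    ix *= 31
    ix += t
    for ix in records:
        ix = price
    if records >= t:
        price = price % 4 + (37 == price)
    return ix

ix = 8 + 38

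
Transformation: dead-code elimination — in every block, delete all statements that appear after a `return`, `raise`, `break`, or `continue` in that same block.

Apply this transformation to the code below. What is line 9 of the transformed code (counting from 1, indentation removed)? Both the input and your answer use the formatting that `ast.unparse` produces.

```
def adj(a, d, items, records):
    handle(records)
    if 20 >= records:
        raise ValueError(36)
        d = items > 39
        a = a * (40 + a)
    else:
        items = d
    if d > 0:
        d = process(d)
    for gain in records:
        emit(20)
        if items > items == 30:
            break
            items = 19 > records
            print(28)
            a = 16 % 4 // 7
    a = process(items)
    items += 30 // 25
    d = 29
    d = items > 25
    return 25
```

Transformed code:
def adj(a, d, items, records):
    handle(records)
    if 20 >= records:
        raise ValueError(36)
    else:
        items = d
    if d > 0:
        d = process(d)
    for gain in records:
        emit(20)
        if items > items == 30:
            break
    a = process(items)
    items += 30 // 25
    d = 29
    d = items > 25
    return 25

for gain in records:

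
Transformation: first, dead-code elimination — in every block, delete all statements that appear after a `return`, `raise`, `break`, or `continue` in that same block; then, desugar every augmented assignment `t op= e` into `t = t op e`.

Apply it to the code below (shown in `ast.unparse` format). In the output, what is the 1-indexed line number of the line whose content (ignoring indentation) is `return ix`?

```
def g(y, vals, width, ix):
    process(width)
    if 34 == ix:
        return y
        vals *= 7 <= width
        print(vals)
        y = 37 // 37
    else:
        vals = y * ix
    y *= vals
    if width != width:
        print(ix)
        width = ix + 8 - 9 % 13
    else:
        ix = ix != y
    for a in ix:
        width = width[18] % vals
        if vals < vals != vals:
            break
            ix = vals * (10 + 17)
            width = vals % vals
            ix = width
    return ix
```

17

Transformed code:
def g(y, vals, width, ix):
    process(width)
    if 34 == ix:
        return y
    else:
        vals = y * ix
    y = y * vals
    if width != width:
        print(ix)
        width = ix + 8 - 9 % 13
    else:
        ix = ix != y
    for a in ix:
        width = width[18] % vals
        if vals < vals != vals:
            break
    return ix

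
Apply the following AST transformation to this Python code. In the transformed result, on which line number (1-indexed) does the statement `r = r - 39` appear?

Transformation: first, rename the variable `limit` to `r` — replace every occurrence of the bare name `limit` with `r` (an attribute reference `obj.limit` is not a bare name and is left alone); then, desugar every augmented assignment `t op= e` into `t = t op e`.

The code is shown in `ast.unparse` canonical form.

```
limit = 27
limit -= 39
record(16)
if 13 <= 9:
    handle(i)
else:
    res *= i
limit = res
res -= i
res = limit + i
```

Transformed code:
r = 27
r = r - 39
record(16)
if 13 <= 9:
    handle(i)
else:
    res = res * i
r = res
res = res - i
res = r + i

2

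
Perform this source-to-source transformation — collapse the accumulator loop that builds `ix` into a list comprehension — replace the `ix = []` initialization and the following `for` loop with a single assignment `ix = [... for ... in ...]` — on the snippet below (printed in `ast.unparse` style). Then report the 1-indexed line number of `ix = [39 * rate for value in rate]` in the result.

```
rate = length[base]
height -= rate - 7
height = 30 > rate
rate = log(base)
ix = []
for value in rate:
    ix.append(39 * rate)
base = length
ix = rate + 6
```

Transformed code:
rate = length[base]
height -= rate - 7
height = 30 > rate
rate = log(base)
ix = [39 * rate for value in rate]
base = length
ix = rate + 6

5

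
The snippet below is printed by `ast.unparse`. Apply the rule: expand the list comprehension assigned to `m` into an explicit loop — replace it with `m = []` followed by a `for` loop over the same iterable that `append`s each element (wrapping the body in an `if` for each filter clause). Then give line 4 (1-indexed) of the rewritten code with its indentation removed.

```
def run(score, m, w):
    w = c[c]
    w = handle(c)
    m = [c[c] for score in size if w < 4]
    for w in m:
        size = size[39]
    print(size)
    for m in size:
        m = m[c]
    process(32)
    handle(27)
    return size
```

m = []

Transformed code:
def run(score, m, w):
    w = c[c]
    w = handle(c)
    m = []
    for score in size:
        if w < 4:
            m.append(c[c])
    for w in m:
        size = size[39]
    print(size)
    for m in size:
        m = m[c]
    process(32)
    handle(27)
    return size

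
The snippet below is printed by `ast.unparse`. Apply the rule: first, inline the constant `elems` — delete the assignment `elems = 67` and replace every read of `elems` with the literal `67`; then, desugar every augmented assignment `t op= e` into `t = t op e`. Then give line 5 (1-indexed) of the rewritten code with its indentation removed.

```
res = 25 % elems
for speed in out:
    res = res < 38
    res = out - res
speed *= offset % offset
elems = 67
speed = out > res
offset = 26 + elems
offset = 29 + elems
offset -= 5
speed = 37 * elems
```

speed = speed * (offset % offset)

Transformed code:
res = 25 % 67
for speed in out:
    res = res < 38
    res = out - res
speed = speed * (offset % offset)
speed = out > res
offset = 26 + 67
offset = 29 + 67
offset = offset - 5
speed = 37 * 67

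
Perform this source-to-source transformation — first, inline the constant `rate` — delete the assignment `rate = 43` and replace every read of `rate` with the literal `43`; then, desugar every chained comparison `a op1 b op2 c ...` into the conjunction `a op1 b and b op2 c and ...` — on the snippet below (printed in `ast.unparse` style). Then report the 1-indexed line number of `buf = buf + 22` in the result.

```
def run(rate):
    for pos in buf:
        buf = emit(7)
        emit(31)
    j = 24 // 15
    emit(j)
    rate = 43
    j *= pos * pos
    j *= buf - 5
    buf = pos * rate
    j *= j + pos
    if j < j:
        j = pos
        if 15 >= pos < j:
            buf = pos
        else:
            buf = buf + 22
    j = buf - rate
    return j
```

16

Transformed code:
def run(rate):
    for pos in buf:
        buf = emit(7)
        emit(31)
    j = 24 // 15
    emit(j)
    j *= pos * pos
    j *= buf - 5
    buf = pos * 43
    j *= j + pos
    if j < j:
        j = pos
        if 15 >= pos and pos < j:
            buf = pos
        else:
            buf = buf + 22
    j = buf - 43
    return j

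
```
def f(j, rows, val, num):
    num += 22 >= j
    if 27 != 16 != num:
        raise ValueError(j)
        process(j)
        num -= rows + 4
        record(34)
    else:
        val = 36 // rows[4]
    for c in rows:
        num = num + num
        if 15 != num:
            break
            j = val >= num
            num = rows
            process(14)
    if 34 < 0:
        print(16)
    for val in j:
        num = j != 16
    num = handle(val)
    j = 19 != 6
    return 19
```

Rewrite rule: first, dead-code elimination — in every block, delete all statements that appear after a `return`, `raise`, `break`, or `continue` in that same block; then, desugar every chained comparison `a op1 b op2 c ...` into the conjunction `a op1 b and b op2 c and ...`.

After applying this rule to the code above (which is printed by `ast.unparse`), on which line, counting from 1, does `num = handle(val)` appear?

15

Transformed code:
def f(j, rows, val, num):
    num += 22 >= j
    if 27 != 16 and 16 != num:
        raise ValueError(j)
    else:
        val = 36 // rows[4]
    for c in rows:
        num = num + num
        if 15 != num:
            break
    if 34 < 0:
        print(16)
    for val in j:
        num = j != 16
    num = handle(val)
    j = 19 != 6
    return 19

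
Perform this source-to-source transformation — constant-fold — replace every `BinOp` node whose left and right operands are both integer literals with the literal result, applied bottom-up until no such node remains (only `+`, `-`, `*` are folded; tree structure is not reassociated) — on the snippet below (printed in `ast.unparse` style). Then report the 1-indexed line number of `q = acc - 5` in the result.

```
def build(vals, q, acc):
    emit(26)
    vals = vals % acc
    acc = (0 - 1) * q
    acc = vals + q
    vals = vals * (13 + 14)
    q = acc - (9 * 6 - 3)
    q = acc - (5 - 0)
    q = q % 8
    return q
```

8

Transformed code:
def build(vals, q, acc):
    emit(26)
    vals = vals % acc
    acc = -1 * q
    acc = vals + q
    vals = vals * 27
    q = acc - 51
    q = acc - 5
    q = q % 8
    return q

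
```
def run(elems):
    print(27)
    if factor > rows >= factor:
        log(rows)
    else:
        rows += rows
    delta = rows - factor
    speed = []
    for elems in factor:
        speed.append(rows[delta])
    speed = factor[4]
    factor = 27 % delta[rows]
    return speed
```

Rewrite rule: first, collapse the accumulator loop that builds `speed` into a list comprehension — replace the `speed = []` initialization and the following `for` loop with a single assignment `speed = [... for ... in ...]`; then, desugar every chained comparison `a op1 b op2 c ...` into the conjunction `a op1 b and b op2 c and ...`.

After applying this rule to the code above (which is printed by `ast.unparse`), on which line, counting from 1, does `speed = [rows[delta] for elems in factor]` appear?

8

Transformed code:
def run(elems):
    print(27)
    if factor > rows and rows >= factor:
        log(rows)
    else:
        rows += rows
    delta = rows - factor
    speed = [rows[delta] for elems in factor]
    speed = factor[4]
    factor = 27 % delta[rows]
    return speed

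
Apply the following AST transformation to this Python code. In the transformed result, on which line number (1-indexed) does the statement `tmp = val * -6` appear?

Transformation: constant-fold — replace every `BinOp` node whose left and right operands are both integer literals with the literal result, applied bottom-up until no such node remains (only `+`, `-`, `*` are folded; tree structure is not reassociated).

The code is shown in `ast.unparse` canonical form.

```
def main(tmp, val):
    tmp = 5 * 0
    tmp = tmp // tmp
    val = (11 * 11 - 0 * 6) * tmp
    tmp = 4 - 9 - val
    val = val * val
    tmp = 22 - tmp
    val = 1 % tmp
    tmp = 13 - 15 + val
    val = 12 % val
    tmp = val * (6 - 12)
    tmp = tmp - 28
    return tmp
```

Transformed code:
def main(tmp, val):
    tmp = 0
    tmp = tmp // tmp
    val = 121 * tmp
    tmp = -5 - val
    val = val * val
    tmp = 22 - tmp
    val = 1 % tmp
    tmp = -2 + val
    val = 12 % val
    tmp = val * -6
    tmp = tmp - 28
    return tmp

11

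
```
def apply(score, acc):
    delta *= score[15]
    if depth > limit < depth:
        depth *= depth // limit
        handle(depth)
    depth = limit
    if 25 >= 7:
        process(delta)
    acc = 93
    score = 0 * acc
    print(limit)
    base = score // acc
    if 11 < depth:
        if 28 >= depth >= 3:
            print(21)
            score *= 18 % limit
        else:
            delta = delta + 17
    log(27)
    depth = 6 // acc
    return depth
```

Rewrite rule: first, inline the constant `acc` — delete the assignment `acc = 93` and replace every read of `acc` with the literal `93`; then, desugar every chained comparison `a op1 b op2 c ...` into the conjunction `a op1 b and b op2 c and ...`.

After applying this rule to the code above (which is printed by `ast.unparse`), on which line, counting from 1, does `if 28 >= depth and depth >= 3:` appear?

13

Transformed code:
def apply(score, acc):
    delta *= score[15]
    if depth > limit and limit < depth:
        depth *= depth // limit
        handle(depth)
    depth = limit
    if 25 >= 7:
        process(delta)
    score = 0 * 93
    print(limit)
    base = score // 93
    if 11 < depth:
        if 28 >= depth and depth >= 3:
            print(21)
            score *= 18 % limit
        else:
            delta = delta + 17
    log(27)
    depth = 6 // 93
    return depth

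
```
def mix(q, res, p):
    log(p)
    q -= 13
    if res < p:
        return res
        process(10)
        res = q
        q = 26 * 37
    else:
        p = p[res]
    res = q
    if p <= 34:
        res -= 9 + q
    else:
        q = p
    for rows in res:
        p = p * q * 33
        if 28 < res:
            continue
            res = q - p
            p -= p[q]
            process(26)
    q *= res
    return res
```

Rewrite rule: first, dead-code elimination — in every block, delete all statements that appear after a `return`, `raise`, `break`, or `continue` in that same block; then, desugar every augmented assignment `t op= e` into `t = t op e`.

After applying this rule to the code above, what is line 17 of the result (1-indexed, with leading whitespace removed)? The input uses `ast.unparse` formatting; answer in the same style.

q = q * res

Transformed code:
def mix(q, res, p):
    log(p)
    q = q - 13
    if res < p:
        return res
    else:
        p = p[res]
    res = q
    if p <= 34:
        res = res - (9 + q)
    else:
        q = p
    for rows in res:
        p = p * q * 33
        if 28 < res:
            continue
    q = q * res
    return res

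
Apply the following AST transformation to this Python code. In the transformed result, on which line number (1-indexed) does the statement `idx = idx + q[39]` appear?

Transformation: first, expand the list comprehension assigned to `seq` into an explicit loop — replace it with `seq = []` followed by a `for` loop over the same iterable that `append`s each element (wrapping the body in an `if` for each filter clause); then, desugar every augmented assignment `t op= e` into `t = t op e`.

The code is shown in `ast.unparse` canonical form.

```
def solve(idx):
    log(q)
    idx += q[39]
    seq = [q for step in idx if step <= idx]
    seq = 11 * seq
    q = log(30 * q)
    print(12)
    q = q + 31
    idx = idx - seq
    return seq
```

Transformed code:
def solve(idx):
    log(q)
    idx = idx + q[39]
    seq = []
    for step in idx:
        if step <= idx:
            seq.append(q)
    seq = 11 * seq
    q = log(30 * q)
    print(12)
    q = q + 31
    idx = idx - seq
    return seq

3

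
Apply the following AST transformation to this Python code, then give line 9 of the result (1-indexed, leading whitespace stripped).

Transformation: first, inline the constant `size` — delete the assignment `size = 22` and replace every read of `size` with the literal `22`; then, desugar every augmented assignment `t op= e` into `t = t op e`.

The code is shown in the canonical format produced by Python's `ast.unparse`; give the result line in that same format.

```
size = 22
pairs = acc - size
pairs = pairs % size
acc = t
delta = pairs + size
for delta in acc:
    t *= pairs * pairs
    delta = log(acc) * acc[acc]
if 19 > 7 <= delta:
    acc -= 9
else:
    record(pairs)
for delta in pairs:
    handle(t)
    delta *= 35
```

acc = acc - 9

Transformed code:
pairs = acc - 22
pairs = pairs % 22
acc = t
delta = pairs + 22
for delta in acc:
    t = t * (pairs * pairs)
    delta = log(acc) * acc[acc]
if 19 > 7 <= delta:
    acc = acc - 9
else:
    record(pairs)
for delta in pairs:
    handle(t)
    delta = delta * 35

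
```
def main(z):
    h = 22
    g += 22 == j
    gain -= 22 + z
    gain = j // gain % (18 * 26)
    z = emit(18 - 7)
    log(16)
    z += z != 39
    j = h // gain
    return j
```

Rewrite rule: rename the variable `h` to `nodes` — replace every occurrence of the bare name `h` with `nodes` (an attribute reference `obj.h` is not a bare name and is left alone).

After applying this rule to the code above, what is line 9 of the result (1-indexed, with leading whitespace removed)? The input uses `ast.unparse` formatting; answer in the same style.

j = nodes // gain

Transformed code:
def main(z):
    nodes = 22
    g += 22 == j
    gain -= 22 + z
    gain = j // gain % (18 * 26)
    z = emit(18 - 7)
    log(16)
    z += z != 39
    j = nodes // gain
    return j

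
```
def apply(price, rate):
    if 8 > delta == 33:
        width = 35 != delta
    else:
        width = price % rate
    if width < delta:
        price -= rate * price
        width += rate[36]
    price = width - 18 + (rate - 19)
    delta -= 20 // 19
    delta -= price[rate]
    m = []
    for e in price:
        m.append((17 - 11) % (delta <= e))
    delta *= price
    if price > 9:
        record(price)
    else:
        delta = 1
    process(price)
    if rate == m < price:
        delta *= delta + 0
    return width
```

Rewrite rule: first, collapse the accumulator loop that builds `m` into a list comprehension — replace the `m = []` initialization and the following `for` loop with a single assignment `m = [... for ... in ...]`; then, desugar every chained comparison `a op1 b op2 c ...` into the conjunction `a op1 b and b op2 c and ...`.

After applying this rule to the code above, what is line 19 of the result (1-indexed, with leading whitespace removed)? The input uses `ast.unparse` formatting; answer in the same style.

if rate == m and m < price:

Transformed code:
def apply(price, rate):
    if 8 > delta and delta == 33:
        width = 35 != delta
    else:
        width = price % rate
    if width < delta:
        price -= rate * price
        width += rate[36]
    price = width - 18 + (rate - 19)
    delta -= 20 // 19
    delta -= price[rate]
    m = [(17 - 11) % (delta <= e) for e in price]
    delta *= price
    if price > 9:
        record(price)
    else:
        delta = 1
    process(price)
    if rate == m and m < price:
        delta *= delta + 0
    return width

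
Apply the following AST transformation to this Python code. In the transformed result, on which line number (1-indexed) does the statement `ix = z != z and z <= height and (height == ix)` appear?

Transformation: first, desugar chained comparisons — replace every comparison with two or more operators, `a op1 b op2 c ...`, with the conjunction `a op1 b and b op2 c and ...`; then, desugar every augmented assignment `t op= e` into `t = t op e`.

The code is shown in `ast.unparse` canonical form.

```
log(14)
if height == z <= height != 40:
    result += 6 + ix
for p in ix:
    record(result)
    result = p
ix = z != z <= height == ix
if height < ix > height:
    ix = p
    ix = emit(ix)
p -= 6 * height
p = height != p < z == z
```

7

Transformed code:
log(14)
if height == z and z <= height and (height != 40):
    result = result + (6 + ix)
for p in ix:
    record(result)
    result = p
ix = z != z and z <= height and (height == ix)
if height < ix and ix > height:
    ix = p
    ix = emit(ix)
p = p - 6 * height
p = height != p and p < z and (z == z)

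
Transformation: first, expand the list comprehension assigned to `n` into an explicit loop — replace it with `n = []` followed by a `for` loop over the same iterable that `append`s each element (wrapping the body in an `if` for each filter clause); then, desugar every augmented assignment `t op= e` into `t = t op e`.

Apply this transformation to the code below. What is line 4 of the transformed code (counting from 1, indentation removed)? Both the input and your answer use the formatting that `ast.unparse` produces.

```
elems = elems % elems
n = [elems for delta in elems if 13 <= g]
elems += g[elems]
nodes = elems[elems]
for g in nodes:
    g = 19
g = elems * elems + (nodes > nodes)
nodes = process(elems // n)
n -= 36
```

Transformed code:
elems = elems % elems
n = []
for delta in elems:
    if 13 <= g:
        n.append(elems)
elems = elems + g[elems]
nodes = elems[elems]
for g in nodes:
    g = 19
g = elems * elems + (nodes > nodes)
nodes = process(elems // n)
n = n - 36

if 13 <= g:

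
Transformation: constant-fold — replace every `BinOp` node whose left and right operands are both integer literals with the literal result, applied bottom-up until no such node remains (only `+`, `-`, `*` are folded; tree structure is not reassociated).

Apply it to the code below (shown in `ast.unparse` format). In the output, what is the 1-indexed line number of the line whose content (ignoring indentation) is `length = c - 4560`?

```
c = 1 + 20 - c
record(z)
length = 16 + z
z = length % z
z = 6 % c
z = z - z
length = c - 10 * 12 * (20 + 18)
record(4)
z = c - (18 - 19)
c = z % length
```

7

Transformed code:
c = 21 - c
record(z)
length = 16 + z
z = length % z
z = 6 % c
z = z - z
length = c - 4560
record(4)
z = c - -1
c = z % length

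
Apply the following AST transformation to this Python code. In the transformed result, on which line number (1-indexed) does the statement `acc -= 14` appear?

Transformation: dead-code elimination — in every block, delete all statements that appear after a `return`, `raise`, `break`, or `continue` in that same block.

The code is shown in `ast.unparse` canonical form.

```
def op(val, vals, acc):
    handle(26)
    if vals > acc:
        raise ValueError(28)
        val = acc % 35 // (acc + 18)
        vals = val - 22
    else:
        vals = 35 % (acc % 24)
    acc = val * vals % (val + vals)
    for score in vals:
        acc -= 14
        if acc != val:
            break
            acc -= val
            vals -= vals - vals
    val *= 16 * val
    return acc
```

Transformed code:
def op(val, vals, acc):
    handle(26)
    if vals > acc:
        raise ValueError(28)
    else:
        vals = 35 % (acc % 24)
    acc = val * vals % (val + vals)
    for score in vals:
        acc -= 14
        if acc != val:
            break
    val *= 16 * val
    return acc

9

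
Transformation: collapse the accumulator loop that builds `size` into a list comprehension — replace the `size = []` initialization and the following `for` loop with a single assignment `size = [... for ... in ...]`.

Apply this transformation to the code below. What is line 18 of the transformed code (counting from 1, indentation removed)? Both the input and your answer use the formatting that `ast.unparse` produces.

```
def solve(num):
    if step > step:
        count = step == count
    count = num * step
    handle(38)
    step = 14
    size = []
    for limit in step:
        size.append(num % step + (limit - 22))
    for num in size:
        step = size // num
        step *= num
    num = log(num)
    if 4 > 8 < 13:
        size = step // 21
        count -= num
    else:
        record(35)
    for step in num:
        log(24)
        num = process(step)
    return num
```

Transformed code:
def solve(num):
    if step > step:
        count = step == count
    count = num * step
    handle(38)
    step = 14
    size = [num % step + (limit - 22) for limit in step]
    for num in size:
        step = size // num
        step *= num
    num = log(num)
    if 4 > 8 < 13:
        size = step // 21
        count -= num
    else:
        record(35)
    for step in num:
        log(24)
        num = process(step)
    return num

log(24)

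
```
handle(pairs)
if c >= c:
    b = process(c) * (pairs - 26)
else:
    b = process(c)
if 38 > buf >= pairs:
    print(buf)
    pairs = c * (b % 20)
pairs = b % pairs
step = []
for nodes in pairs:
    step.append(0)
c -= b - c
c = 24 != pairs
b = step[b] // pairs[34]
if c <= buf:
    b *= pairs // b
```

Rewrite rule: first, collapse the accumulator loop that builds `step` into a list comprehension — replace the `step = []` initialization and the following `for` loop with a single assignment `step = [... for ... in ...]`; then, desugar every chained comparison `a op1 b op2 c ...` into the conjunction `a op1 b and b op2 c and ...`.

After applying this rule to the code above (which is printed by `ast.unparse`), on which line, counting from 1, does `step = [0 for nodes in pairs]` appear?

10

Transformed code:
handle(pairs)
if c >= c:
    b = process(c) * (pairs - 26)
else:
    b = process(c)
if 38 > buf and buf >= pairs:
    print(buf)
    pairs = c * (b % 20)
pairs = b % pairs
step = [0 for nodes in pairs]
c -= b - c
c = 24 != pairs
b = step[b] // pairs[34]
if c <= buf:
    b *= pairs // b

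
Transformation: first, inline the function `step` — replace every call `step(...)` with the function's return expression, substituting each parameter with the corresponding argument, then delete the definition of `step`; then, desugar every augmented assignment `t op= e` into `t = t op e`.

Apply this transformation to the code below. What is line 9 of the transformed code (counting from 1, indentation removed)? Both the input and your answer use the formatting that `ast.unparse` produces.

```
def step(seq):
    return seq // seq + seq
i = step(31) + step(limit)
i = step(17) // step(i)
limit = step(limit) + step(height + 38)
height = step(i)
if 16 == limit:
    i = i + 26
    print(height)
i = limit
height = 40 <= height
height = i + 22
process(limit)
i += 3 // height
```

height = 40 <= height

Transformed code:
i = 31 // 31 + 31 + (limit // limit + limit)
i = (17 // 17 + 17) // (i // i + i)
limit = limit // limit + limit + ((height + 38) // (height + 38) + (height + 38))
height = i // i + i
if 16 == limit:
    i = i + 26
    print(height)
i = limit
height = 40 <= height
height = i + 22
process(limit)
i = i + 3 // height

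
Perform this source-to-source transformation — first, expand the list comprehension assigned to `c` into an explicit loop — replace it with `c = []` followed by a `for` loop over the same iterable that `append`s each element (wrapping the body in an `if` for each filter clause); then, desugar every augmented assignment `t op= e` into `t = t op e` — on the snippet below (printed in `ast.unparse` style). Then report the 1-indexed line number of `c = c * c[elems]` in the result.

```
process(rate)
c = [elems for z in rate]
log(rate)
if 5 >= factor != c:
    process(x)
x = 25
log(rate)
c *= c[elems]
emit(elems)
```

10

Transformed code:
process(rate)
c = []
for z in rate:
    c.append(elems)
log(rate)
if 5 >= factor != c:
    process(x)
x = 25
log(rate)
c = c * c[elems]
emit(elems)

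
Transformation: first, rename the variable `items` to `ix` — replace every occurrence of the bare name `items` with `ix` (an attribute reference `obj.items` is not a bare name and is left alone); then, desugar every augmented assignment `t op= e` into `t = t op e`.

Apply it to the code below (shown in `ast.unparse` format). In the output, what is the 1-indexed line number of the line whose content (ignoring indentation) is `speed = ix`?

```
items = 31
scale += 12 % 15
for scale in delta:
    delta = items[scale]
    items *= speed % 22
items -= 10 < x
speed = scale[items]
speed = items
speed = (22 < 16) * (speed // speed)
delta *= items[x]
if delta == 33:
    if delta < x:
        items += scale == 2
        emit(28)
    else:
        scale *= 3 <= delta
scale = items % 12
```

8

Transformed code:
ix = 31
scale = scale + 12 % 15
for scale in delta:
    delta = ix[scale]
    ix = ix * (speed % 22)
ix = ix - (10 < x)
speed = scale[ix]
speed = ix
speed = (22 < 16) * (speed // speed)
delta = delta * ix[x]
if delta == 33:
    if delta < x:
        ix = ix + (scale == 2)
        emit(28)
    else:
        scale = scale * (3 <= delta)
scale = ix % 12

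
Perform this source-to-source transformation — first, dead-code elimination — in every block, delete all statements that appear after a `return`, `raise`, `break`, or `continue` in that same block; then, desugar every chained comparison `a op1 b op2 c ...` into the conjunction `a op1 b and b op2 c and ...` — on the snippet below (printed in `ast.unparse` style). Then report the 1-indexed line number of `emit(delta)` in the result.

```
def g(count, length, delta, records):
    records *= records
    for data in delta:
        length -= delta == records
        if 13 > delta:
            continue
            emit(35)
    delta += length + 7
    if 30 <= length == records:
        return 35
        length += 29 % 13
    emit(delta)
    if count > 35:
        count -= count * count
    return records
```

Transformed code:
def g(count, length, delta, records):
    records *= records
    for data in delta:
        length -= delta == records
        if 13 > delta:
            continue
    delta += length + 7
    if 30 <= length and length == records:
        return 35
    emit(delta)
    if count > 35:
        count -= count * count
    return records

10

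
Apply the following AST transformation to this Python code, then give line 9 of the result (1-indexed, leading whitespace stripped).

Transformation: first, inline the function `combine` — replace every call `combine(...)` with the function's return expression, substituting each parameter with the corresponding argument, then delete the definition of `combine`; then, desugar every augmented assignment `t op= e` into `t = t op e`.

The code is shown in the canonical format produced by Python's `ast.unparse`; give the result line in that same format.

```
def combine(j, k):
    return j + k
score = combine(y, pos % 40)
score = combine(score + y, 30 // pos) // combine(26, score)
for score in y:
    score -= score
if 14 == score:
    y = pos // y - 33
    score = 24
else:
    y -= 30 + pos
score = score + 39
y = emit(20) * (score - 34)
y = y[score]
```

y = y - (30 + pos)

Transformed code:
score = y + pos % 40
score = (score + y + 30 // pos) // (26 + score)
for score in y:
    score = score - score
if 14 == score:
    y = pos // y - 33
    score = 24
else:
    y = y - (30 + pos)
score = score + 39
y = emit(20) * (score - 34)
y = y[score]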